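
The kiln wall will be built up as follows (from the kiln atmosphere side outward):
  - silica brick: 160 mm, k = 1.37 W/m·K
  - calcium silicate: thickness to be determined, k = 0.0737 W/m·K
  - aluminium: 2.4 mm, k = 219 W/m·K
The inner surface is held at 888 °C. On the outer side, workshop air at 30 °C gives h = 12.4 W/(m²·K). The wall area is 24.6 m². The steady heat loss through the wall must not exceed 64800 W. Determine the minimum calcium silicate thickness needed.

Treating each layer as a thermal resistance in series:
R_silica brick = L/(kA) = 0.16/(1.37×24.6) = 0.004747 K/W
R_aluminium = L/(kA) = 0.0024/(219×24.6) = 4.455×10^-7 K/W
R_outer film = 1/(h_o·A) = 1/(12.4×24.6) = 0.003278 K/W
Sum of the known resistances R_other = 0.008026 K/W
Required total resistance R_tot = ΔT/Q_allow = 858/64800 = 0.01324 K/W
R_calcium silicate = R_tot − R_other = 0.005215 K/W
L = R·k·A = 0.005215×0.0737×24.6

L ≈ 9.45 mm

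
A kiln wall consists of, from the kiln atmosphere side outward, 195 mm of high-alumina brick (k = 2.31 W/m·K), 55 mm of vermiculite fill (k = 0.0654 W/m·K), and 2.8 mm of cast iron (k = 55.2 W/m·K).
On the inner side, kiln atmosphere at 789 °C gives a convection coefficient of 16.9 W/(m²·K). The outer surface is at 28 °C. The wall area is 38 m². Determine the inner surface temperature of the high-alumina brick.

Treating each layer as a thermal resistance in series:
R_inner film = 1/(h_i·A) = 1/(16.9×38) = 0.001557 K/W
R_high-alumina brick = L/(kA) = 0.195/(2.31×38) = 0.002221 K/W
R_vermiculite fill = L/(kA) = 0.055/(0.0654×38) = 0.02213 K/W
R_cast iron = L/(kA) = 0.0028/(55.2×38) = 1.335×10^-6 K/W
R_total = 0.02591 K/W;  Q = ΔT/R_total = 761/0.02591 = 29370 W
T_interface = T_inner − Q·ΣR(inner→interface) = 789 − 29400×0.001557

T ≈ 743 °C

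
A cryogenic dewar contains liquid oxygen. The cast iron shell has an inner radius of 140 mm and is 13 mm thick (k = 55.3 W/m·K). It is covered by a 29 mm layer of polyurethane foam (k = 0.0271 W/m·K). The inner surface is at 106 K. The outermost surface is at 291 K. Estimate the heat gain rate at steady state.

Radial (spherical) resistances in series:
R_cast iron shell = (1/0.14 − 1/0.153)/(4π×55.3) = 8.734×10^-4 K/W
R_polyurethane foam = (1/0.153 − 1/0.182)/(4π×0.0271) = 3.058 K/W
R_total = 3.059 K/W
Q = ΔT/R_total = 185/3.059

Q ≈ 60.5 W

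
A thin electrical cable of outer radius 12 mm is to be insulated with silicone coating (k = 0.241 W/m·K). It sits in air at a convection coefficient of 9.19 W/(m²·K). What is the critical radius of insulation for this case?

r_cr ≈ 26.2 mm

For a cylinder r_cr = k/h = 0.241/9.19
r_cr = 26.2 mm; since the bare radius (12 mm) is below r_cr, adding a thin layer of insulation will *increase* heat loss.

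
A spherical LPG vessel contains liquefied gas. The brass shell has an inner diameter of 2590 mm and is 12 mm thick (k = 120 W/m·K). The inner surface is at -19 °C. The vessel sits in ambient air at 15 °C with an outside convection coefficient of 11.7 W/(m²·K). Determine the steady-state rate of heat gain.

Each spherical layer contributes R = (1/r_i − 1/r_o)/(4πk):
R_brass shell = (1/1.295 − 1/1.307)/(4π×120) = 4.702×10^-6 K/W
R_outer film = 1/(h·4πr_o²) = 1/(11.7×4π×1.307²) = 0.003982 K/W
R_total = 0.003986 K/W
Q = ΔT/R_total = 34/0.003986

Q ≈ 8530 W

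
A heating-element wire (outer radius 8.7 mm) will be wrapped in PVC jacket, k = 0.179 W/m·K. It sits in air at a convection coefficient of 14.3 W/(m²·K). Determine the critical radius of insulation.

For a cylinder r_cr = k/h = 0.179/14.3
r_cr = 12.5 mm; since the bare radius (8.7 mm) is below r_cr, adding a thin layer of insulation will *increase* heat loss.

r_cr ≈ 12.5 mm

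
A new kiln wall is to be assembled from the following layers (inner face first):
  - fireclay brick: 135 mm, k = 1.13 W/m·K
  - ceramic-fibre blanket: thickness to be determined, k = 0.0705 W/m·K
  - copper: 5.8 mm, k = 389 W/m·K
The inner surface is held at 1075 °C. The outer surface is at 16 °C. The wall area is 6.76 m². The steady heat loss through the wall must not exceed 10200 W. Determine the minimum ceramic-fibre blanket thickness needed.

Using the resistance-network approach (series):
R_fireclay brick = L/(kA) = 0.135/(1.13×6.76) = 0.01767 K/W
R_copper = L/(kA) = 0.0058/(389×6.76) = 2.206×10^-6 K/W
Sum of the known resistances R_other = 0.01768 K/W
Required total resistance R_tot = ΔT/Q_allow = 1059/10200 = 0.1038 K/W
R_ceramic-fibre blanket = R_tot − R_other = 0.08615 K/W
L = R·k·A = 0.08615×0.0705×6.76

L ≈ 41.1 mm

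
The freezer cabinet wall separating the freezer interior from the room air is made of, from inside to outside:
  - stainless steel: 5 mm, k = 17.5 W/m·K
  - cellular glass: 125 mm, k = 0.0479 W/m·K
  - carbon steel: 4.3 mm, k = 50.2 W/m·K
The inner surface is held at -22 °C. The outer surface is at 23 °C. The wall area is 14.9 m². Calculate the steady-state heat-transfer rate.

Using the resistance-network approach (series):
R_stainless steel = L/(kA) = 0.005/(17.5×14.9) = 1.918×10^-5 K/W
R_cellular glass = L/(kA) = 0.125/(0.0479×14.9) = 0.1751 K/W
R_carbon steel = L/(kA) = 0.0043/(50.2×14.9) = 5.749×10^-6 K/W
R_total = 0.1752 K/W
Q = ΔT / R_total = 45 / 0.1752

Q ≈ 257 W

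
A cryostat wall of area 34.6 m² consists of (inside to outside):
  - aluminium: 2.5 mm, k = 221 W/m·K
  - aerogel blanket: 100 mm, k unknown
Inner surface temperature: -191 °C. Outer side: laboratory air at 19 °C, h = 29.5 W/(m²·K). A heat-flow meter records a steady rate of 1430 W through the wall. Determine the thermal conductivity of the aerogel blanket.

k ≈ 0.0198 W/(m·K)

Treating each layer as a thermal resistance in series:
R_aluminium = L/(kA) = 0.0025/(221×34.6) = 3.269×10^-7 K/W
R_outer film = 1/(h_o·A) = 1/(29.5×34.6) = 9.797×10^-4 K/W
Sum of known resistances R_other = 9.8×10^-4 K/W
Total R = ΔT/Q = 210/1430 = 0.1469 K/W
R_aerogel blanket = R_total − R_other = 0.1459 K/W
k = L/(R·A) = 0.1/(0.1459×34.6)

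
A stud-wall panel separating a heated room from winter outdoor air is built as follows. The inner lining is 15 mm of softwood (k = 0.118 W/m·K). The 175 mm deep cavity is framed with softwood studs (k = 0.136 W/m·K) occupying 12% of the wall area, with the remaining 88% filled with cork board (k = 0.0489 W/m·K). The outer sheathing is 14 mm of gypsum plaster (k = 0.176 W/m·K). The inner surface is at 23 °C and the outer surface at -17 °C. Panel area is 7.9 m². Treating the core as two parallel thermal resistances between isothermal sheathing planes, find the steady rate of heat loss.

Q ≈ 100 W

Sheathing layers in series; stud and cavity paths in parallel between them.
R_inner = 0.015/(0.118×7.9) = 0.01609 K/W
R_stud  = 0.175/(0.136×0.12×7.9) = 1.357 K/W
R_cav   = 0.175/(0.0489×0.88×7.9) = 0.5148 K/W
1/R_core = 1/R_stud + 1/R_cav → R_core = 0.3732 K/W
R_outer = 0.014/(0.176×7.9) = 0.01007 K/W
R_total = 0.3994 K/W
Q = ΔT/R_total = 40/0.3994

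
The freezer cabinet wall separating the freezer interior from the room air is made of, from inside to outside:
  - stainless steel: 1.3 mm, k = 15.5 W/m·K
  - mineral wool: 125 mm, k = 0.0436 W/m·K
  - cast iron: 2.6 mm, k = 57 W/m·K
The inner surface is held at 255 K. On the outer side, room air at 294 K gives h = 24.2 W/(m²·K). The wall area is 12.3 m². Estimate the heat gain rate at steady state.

Q ≈ 165 W

Model the wall as resistances in series:
R_stainless steel = L/(kA) = 0.0013/(15.5×12.3) = 6.819×10^-6 K/W
R_mineral wool = L/(kA) = 0.125/(0.0436×12.3) = 0.2331 K/W
R_cast iron = L/(kA) = 0.0026/(57×12.3) = 3.708×10^-6 K/W
R_outer film = 1/(h_o·A) = 1/(24.2×12.3) = 0.00336 K/W
R_total = 0.2365 K/W
Q = ΔT / R_total = 39 / 0.2365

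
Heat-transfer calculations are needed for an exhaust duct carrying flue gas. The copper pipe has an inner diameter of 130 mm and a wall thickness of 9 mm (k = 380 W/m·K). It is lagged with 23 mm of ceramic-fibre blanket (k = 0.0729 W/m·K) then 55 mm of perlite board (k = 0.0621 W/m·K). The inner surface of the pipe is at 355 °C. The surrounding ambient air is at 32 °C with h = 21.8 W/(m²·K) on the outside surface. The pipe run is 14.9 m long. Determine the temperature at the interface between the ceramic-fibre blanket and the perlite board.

T ≈ 248 °C

For a radial system each layer contributes R = ln(r_out/r_in)/(2πkL); films add R = 1/(hA).
R_copper pipe wall = ln(74/65)/(2π×380×14.9) = 3.645×10^-6 K/W
R_ceramic-fibre blanket = ln(97/74)/(2π×0.0729×14.9) = 0.03966 K/W
R_perlite board = ln(152/97)/(2π×0.0621×14.9) = 0.07726 K/W
R_outer film = 1/(h_o·2πr_oL) = 1/(21.8×2π×0.152×14.9) = 0.003224 K/W
R_total = 0.1201 K/W
Q = ΔT/R_total = 323/0.1201
Q = 2690 W
T_interface = T_inner − Q·ΣR(inner→interface) = 355 − 2690×0.03966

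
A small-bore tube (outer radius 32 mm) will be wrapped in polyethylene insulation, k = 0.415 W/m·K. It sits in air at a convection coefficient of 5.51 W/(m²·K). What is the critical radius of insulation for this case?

For a cylinder r_cr = k/h = 0.415/5.51
r_cr = 75.3 mm; since the bare radius (32 mm) is below r_cr, adding a thin layer of insulation will *increase* heat loss.

r_cr ≈ 75.3 mm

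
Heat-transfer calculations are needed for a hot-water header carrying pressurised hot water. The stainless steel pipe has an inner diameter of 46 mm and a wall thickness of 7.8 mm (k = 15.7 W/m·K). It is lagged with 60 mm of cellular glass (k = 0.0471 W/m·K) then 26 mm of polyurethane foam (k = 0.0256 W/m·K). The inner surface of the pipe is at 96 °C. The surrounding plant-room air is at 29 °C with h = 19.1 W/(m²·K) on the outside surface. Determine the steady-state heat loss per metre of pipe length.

For a radial system each layer contributes R = ln(r_out/r_in)/(2πkL); films add R = 1/(hA).
R_stainless steel pipe wall = ln(30.8/23)/(2π×15.7×1) = 0.00296 K/W
R_cellular glass = ln(90.8/30.8)/(2π×0.0471×1) = 3.653 K/W
R_polyurethane foam = ln(116.8/90.8)/(2π×0.0256×1) = 1.565 K/W
R_outer film = 1/(h_o·2πr_oL) = 1/(19.1×2π×0.1168×1) = 0.07134 K/W
R_total = 5.293 K/W
Q = ΔT/R_total = 67/5.293

q′ ≈ 12.7 W/m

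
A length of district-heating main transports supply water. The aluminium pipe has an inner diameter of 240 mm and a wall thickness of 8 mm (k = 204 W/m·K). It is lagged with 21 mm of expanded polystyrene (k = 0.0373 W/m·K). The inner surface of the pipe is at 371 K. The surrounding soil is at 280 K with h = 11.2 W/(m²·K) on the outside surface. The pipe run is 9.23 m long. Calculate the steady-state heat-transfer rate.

Radial resistances (cylindrical: R_cond = ln(r_o/r_i)/(2πkL), R_conv = 1/(h·2πrL)):
R_aluminium pipe wall = ln(128/120)/(2π×204×9.23) = 5.455×10^-6 K/W
R_expanded polystyrene = ln(149/128)/(2π×0.0373×9.23) = 0.07023 K/W
R_outer film = 1/(h_o·2πr_oL) = 1/(11.2×2π×0.149×9.23) = 0.01033 K/W
R_total = 0.08057 K/W
Q = ΔT/R_total = 91/0.08057

Q ≈ 1130 W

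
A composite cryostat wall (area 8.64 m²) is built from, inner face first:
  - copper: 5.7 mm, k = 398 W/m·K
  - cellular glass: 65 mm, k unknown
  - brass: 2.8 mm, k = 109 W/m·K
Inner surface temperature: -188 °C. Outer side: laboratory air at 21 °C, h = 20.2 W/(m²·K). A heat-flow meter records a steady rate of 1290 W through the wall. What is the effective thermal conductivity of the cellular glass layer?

Model the wall as resistances in series:
R_copper = L/(kA) = 0.0057/(398×8.64) = 1.658×10^-6 K/W
R_brass = L/(kA) = 0.0028/(109×8.64) = 2.973×10^-6 K/W
R_outer film = 1/(h_o·A) = 1/(20.2×8.64) = 0.00573 K/W
Sum of known resistances R_other = 0.005734 K/W
Total R = ΔT/Q = 209/1290 = 0.162 K/W
R_cellular glass = R_total − R_other = 0.1563 K/W
k = L/(R·A) = 0.065/(0.1563×8.64)

k ≈ 0.0481 W/(m·K)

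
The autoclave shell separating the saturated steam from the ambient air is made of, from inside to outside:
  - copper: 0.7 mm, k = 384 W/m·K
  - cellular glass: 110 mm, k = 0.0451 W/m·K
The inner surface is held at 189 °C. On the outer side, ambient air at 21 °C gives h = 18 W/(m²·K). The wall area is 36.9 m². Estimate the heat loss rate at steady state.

Treating each layer as a thermal resistance in series:
R_copper = L/(kA) = 0.0007/(384×36.9) = 4.94×10^-8 K/W
R_cellular glass = L/(kA) = 0.11/(0.0451×36.9) = 0.0661 K/W
R_outer film = 1/(h_o·A) = 1/(18×36.9) = 0.001506 K/W
R_total = 0.0676 K/W
Q = ΔT / R_total = 168 / 0.0676

Q ≈ 2490 W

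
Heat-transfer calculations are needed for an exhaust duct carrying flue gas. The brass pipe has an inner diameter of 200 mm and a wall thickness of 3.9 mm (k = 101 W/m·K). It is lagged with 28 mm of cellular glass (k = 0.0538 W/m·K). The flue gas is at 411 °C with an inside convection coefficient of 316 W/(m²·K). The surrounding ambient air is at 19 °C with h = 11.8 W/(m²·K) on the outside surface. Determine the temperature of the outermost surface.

T ≈ 68.3 °C

Per-layer cylindrical resistances, series-summed:
R_inner film = 1/(h_i·2πr₁L) = 1/(316×2π×0.1×1) = 0.005037 K/W
R_brass pipe wall = ln(103.9/100)/(2π×101×1) = 6.029×10^-5 K/W
R_cellular glass = ln(131.9/103.9)/(2π×0.0538×1) = 0.7059 K/W
R_outer film = 1/(h_o·2πr_oL) = 1/(11.8×2π×0.1319×1) = 0.1023 K/W
R_total = 0.8132 K/W
Q = ΔT/R_total = 392/0.8132
Q = 482 W/m
T_interface = T_inner − Q·ΣR(inner→interface) = 411 − 482×0.711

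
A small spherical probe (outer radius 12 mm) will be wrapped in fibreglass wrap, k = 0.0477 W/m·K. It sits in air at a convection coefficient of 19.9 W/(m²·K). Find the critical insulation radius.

r_cr ≈ 4.79 mm

For a sphere r_cr = 2k/h = 2×0.0477/19.9
r_cr = 4.79 mm; since the bare radius (12 mm) is above r_cr, any added insulation will reduce heat loss.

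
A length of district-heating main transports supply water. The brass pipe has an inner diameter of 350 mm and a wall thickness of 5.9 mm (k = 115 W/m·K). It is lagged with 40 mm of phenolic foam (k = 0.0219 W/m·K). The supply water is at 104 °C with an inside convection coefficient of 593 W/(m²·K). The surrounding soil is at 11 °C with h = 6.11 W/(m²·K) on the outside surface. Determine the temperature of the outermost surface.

T ≈ 18 °C

Per-layer cylindrical resistances, series-summed:
R_inner film = 1/(h_i·2πr₁L) = 1/(593×2π×0.175×1) = 0.001534 K/W
R_brass pipe wall = ln(180.9/175)/(2π×115×1) = 4.589×10^-5 K/W
R_phenolic foam = ln(220.9/180.9)/(2π×0.0219×1) = 1.452 K/W
R_outer film = 1/(h_o·2πr_oL) = 1/(6.11×2π×0.2209×1) = 0.1179 K/W
R_total = 1.571 K/W
Q = ΔT/R_total = 93/1.571
Q = 59.2 W/m
T_interface = T_inner − Q·ΣR(inner→interface) = 104 − 59.2×1.453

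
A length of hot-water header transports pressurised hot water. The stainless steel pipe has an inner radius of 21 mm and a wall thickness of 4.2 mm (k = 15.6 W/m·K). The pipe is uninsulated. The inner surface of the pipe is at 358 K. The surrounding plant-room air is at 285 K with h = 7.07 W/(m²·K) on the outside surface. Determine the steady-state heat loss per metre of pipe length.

For a radial system each layer contributes R = ln(r_out/r_in)/(2πkL); films add R = 1/(hA).
R_stainless steel pipe wall = ln(25.2/21)/(2π×15.6×1) = 0.00186 K/W
R_outer film = 1/(h_o·2πr_oL) = 1/(7.07×2π×0.0252×1) = 0.8933 K/W
R_total = 0.8952 K/W
Q = ΔT/R_total = 73/0.8952

q′ ≈ 81.5 W/m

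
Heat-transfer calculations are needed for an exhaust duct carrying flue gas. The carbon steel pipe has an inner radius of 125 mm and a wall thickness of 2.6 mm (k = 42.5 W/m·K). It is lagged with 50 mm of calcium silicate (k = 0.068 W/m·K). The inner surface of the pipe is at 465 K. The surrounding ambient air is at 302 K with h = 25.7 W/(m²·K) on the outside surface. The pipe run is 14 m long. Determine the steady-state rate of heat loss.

Q ≈ 2820 W

Cylindrical conduction, so R = ln(r₂/r₁)/(2πkL) per layer, in series:
R_carbon steel pipe wall = ln(127.6/125)/(2π×42.5×14) = 5.507×10^-6 K/W
R_calcium silicate = ln(177.6/127.6)/(2π×0.068×14) = 0.05528 K/W
R_outer film = 1/(h_o·2πr_oL) = 1/(25.7×2π×0.1776×14) = 0.002491 K/W
R_total = 0.05777 K/W
Q = ΔT/R_total = 163/0.05777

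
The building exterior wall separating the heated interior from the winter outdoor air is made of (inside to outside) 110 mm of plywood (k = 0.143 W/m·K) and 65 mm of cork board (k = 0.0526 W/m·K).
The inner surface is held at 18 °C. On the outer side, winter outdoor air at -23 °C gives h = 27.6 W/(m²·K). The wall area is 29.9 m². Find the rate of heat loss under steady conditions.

Q ≈ 601 W

Using the resistance-network approach (series):
R_plywood = L/(kA) = 0.11/(0.143×29.9) = 0.02573 K/W
R_cork board = L/(kA) = 0.065/(0.0526×29.9) = 0.04133 K/W
R_outer film = 1/(h_o·A) = 1/(27.6×29.9) = 0.001212 K/W
R_total = 0.06827 K/W
Q = ΔT / R_total = 41 / 0.06827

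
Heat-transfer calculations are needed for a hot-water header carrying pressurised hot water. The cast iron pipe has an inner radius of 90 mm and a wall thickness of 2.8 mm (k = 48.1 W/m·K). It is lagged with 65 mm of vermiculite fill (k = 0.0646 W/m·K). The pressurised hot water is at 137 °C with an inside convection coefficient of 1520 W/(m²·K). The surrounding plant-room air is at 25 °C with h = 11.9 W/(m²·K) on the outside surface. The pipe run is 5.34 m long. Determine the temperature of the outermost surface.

Treating each annulus and film as a series resistance:
R_inner film = 1/(h_i·2πr₁L) = 1/(1520×2π×0.09×5.34) = 2.179×10^-4 K/W
R_cast iron pipe wall = ln(92.8/90)/(2π×48.1×5.34) = 1.898×10^-5 K/W
R_vermiculite fill = ln(157.8/92.8)/(2π×0.0646×5.34) = 0.2449 K/W
R_outer film = 1/(h_o·2πr_oL) = 1/(11.9×2π×0.1578×5.34) = 0.01587 K/W
R_total = 0.261 K/W
Q = ΔT/R_total = 112/0.261
Q = 429 W
T_interface = T_inner − Q·ΣR(inner→interface) = 137 − 429×0.2452

T ≈ 31.8 °C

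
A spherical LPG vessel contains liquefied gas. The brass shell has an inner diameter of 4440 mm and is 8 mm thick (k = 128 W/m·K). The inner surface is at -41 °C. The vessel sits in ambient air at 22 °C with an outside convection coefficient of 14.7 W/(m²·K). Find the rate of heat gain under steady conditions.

Radial (spherical) resistances in series:
R_brass shell = (1/2.22 − 1/2.228)/(4π×128) = 1.006×10^-6 K/W
R_outer film = 1/(h·4πr_o²) = 1/(14.7×4π×2.228²) = 0.001091 K/W
R_total = 0.001092 K/W
Q = ΔT/R_total = 63/0.001092

Q ≈ 57700 W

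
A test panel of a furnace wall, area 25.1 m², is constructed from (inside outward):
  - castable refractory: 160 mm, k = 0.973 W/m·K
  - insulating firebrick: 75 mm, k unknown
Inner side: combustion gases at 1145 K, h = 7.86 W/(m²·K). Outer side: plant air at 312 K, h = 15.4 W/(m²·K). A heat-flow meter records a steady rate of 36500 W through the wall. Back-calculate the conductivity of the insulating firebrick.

k ≈ 0.347 W/(m·K)

Using the resistance-network approach (series):
R_inner film = 1/(h_i·A) = 1/(7.86×25.1) = 0.005069 K/W
R_castable refractory = L/(kA) = 0.16/(0.973×25.1) = 0.006551 K/W
R_outer film = 1/(h_o·A) = 1/(15.4×25.1) = 0.002587 K/W
Sum of known resistances R_other = 0.01421 K/W
Total R = ΔT/Q = 833/36500 = 0.02282 K/W
R_insulating firebrick = R_total − R_other = 0.008615 K/W
k = L/(R·A) = 0.075/(0.008615×25.1)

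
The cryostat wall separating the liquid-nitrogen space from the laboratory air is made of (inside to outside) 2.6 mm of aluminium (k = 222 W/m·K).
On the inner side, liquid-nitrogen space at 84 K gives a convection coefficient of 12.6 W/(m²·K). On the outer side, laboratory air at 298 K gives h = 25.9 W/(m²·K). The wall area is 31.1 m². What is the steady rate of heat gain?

Q ≈ 56400 W

Thermal resistances in series:
R_inner film = 1/(h_i·A) = 1/(12.6×31.1) = 0.002552 K/W
R_aluminium = L/(kA) = 0.0026/(222×31.1) = 3.766×10^-7 K/W
R_outer film = 1/(h_o·A) = 1/(25.9×31.1) = 0.001241 K/W
R_total = 0.003794 K/W
Q = ΔT / R_total = 214 / 0.003794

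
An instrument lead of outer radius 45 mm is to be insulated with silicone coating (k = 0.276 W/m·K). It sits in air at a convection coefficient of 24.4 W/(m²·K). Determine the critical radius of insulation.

For a cylinder r_cr = k/h = 0.276/24.4
r_cr = 11.3 mm; since the bare radius (45 mm) is above r_cr, any added insulation will reduce heat loss.

r_cr ≈ 11.3 mm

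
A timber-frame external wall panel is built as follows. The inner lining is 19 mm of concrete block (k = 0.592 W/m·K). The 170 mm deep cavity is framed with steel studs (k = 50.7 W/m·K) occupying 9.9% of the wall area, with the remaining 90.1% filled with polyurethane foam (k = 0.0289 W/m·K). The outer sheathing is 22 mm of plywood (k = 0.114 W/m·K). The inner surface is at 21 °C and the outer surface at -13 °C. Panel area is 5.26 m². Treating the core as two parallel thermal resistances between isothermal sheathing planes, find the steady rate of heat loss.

Q ≈ 691 W

Sheathing layers in series; stud and cavity paths in parallel between them.
R_inner = 0.019/(0.592×5.26) = 0.006102 K/W
R_stud  = 0.17/(50.7×0.099×5.26) = 0.006439 K/W
R_cav   = 0.17/(0.0289×0.901×5.26) = 1.241 K/W
1/R_core = 1/R_stud + 1/R_cav → R_core = 0.006406 K/W
R_outer = 0.022/(0.114×5.26) = 0.03669 K/W
R_total = 0.0492 K/W
Q = ΔT/R_total = 34/0.0492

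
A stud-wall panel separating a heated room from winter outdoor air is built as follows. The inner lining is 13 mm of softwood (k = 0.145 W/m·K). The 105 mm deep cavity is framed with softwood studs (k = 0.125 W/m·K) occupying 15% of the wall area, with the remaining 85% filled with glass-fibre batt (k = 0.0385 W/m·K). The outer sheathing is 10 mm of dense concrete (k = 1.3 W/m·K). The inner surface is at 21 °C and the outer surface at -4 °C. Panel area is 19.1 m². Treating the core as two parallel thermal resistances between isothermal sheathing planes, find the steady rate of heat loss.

Q ≈ 223 W

Sheathing layers in series; stud and cavity paths in parallel between them.
R_inner = 0.013/(0.145×19.1) = 0.004694 K/W
R_stud  = 0.105/(0.125×0.15×19.1) = 0.2932 K/W
R_cav   = 0.105/(0.0385×0.85×19.1) = 0.168 K/W
1/R_core = 1/R_stud + 1/R_cav → R_core = 0.1068 K/W
R_outer = 0.01/(1.3×19.1) = 4.027×10^-4 K/W
R_total = 0.1119 K/W
Q = ΔT/R_total = 25/0.1119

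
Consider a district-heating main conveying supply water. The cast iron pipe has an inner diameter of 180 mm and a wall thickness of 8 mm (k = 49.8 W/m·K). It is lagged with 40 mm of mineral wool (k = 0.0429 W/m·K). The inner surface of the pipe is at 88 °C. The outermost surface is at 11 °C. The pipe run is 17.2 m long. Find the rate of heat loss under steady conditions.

Q ≈ 1040 W

Treating each annulus and film as a series resistance:
R_cast iron pipe wall = ln(98/90)/(2π×49.8×17.2) = 1.582×10^-5 K/W
R_mineral wool = ln(138/98)/(2π×0.0429×17.2) = 0.07383 K/W
R_total = 0.07384 K/W
Q = ΔT/R_total = 77/0.07384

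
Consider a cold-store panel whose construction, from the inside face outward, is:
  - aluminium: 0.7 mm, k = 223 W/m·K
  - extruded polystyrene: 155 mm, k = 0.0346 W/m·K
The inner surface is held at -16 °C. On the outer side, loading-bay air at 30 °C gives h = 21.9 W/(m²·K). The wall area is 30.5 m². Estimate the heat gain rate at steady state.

Q ≈ 310 W

Treating each layer as a thermal resistance in series:
R_aluminium = L/(kA) = 0.0007/(223×30.5) = 1.029×10^-7 K/W
R_extruded polystyrene = L/(kA) = 0.155/(0.0346×30.5) = 0.1469 K/W
R_outer film = 1/(h_o·A) = 1/(21.9×30.5) = 0.001497 K/W
R_total = 0.1484 K/W
Q = ΔT / R_total = 46 / 0.1484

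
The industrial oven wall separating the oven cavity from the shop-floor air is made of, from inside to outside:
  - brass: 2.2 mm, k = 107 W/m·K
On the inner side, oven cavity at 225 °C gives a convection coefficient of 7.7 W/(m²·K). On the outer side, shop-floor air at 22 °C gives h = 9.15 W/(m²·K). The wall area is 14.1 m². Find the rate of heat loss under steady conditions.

Using the resistance-network approach (series):
R_inner film = 1/(h_i·A) = 1/(7.7×14.1) = 0.009211 K/W
R_brass = L/(kA) = 0.0022/(107×14.1) = 1.458×10^-6 K/W
R_outer film = 1/(h_o·A) = 1/(9.15×14.1) = 0.007751 K/W
R_total = 0.01696 K/W
Q = ΔT / R_total = 203 / 0.01696

Q ≈ 12000 W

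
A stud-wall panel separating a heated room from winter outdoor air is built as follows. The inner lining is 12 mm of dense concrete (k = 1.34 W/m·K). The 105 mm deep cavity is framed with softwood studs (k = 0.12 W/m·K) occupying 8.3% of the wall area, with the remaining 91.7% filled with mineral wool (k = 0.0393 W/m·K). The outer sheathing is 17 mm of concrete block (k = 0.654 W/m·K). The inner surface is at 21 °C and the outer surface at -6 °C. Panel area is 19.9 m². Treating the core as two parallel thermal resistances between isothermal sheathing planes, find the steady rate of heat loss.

Q ≈ 232 W

Sheathing layers in series; stud and cavity paths in parallel between them.
R_inner = 0.012/(1.34×19.9) = 4.5×10^-4 K/W
R_stud  = 0.105/(0.12×0.083×19.9) = 0.5298 K/W
R_cav   = 0.105/(0.0393×0.917×19.9) = 0.1464 K/W
1/R_core = 1/R_stud + 1/R_cav → R_core = 0.1147 K/W
R_outer = 0.017/(0.654×19.9) = 0.001306 K/W
R_total = 0.1165 K/W
Q = ΔT/R_total = 27/0.1165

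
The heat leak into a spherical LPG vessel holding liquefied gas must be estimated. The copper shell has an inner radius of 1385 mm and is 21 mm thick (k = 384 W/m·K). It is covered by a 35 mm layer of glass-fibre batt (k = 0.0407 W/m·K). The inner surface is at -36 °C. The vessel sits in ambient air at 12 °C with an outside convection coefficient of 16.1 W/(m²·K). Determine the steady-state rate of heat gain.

Spherical conduction: R = (1/r_in − 1/r_out)/(4πk) per layer; series-sum.
R_copper shell = (1/1.385 − 1/1.406)/(4π×384) = 2.235×10^-6 K/W
R_glass-fibre batt = (1/1.406 − 1/1.441)/(4π×0.0407) = 0.03378 K/W
R_outer film = 1/(h·4πr_o²) = 1/(16.1×4π×1.441²) = 0.00238 K/W
R_total = 0.03616 K/W
Q = ΔT/R_total = 48/0.03616

Q ≈ 1330 W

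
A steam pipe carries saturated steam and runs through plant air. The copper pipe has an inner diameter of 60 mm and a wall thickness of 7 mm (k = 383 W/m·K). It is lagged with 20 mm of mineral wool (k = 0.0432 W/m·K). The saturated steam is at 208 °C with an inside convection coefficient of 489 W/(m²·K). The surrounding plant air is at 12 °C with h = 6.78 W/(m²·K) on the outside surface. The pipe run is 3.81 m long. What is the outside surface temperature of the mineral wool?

T ≈ 52.1 °C

Treating each annulus and film as a series resistance:
R_inner film = 1/(h_i·2πr₁L) = 1/(489×2π×0.03×3.81) = 0.002848 K/W
R_copper pipe wall = ln(37/30)/(2π×383×3.81) = 2.287×10^-5 K/W
R_mineral wool = ln(57/37)/(2π×0.0432×3.81) = 0.4179 K/W
R_outer film = 1/(h_o·2πr_oL) = 1/(6.78×2π×0.057×3.81) = 0.1081 K/W
R_total = 0.5288 K/W
Q = ΔT/R_total = 196/0.5288
Q = 371 W
T_interface = T_inner − Q·ΣR(inner→interface) = 208 − 371×0.4207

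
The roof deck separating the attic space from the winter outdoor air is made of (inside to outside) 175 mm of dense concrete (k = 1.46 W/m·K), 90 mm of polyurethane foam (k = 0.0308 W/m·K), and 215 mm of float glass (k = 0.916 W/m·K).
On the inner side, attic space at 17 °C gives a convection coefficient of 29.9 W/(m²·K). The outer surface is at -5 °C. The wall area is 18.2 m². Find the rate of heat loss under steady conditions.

Q ≈ 121 W

Model the wall as resistances in series:
R_inner film = 1/(h_i·A) = 1/(29.9×18.2) = 0.001838 K/W
R_dense concrete = L/(kA) = 0.175/(1.46×18.2) = 0.006586 K/W
R_polyurethane foam = L/(kA) = 0.09/(0.0308×18.2) = 0.1606 K/W
R_float glass = L/(kA) = 0.215/(0.916×18.2) = 0.0129 K/W
R_total = 0.1819 K/W
Q = ΔT / R_total = 22 / 0.1819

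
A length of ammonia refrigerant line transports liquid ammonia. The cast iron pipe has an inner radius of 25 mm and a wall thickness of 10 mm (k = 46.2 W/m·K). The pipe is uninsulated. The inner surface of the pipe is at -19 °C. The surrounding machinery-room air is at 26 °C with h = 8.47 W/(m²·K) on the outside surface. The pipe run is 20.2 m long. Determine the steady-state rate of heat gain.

Q ≈ 1690 W

Treating each annulus and film as a series resistance:
R_cast iron pipe wall = ln(35/25)/(2π×46.2×20.2) = 5.738×10^-5 K/W
R_outer film = 1/(h_o·2πr_oL) = 1/(8.47×2π×0.035×20.2) = 0.02658 K/W
R_total = 0.02664 K/W
Q = ΔT/R_total = 45/0.02664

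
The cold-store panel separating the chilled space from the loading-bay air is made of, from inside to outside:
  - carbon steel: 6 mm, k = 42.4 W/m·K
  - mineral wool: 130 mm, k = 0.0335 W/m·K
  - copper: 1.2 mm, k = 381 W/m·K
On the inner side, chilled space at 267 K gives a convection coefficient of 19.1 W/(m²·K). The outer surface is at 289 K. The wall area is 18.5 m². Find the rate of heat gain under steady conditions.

Series thermal resistances:
R_inner film = 1/(h_i·A) = 1/(19.1×18.5) = 0.00283 K/W
R_carbon steel = L/(kA) = 0.006/(42.4×18.5) = 7.649×10^-6 K/W
R_mineral wool = L/(kA) = 0.13/(0.0335×18.5) = 0.2098 K/W
R_copper = L/(kA) = 0.0012/(381×18.5) = 1.702×10^-7 K/W
R_total = 0.2126 K/W
Q = ΔT / R_total = 22 / 0.2126

Q ≈ 103 W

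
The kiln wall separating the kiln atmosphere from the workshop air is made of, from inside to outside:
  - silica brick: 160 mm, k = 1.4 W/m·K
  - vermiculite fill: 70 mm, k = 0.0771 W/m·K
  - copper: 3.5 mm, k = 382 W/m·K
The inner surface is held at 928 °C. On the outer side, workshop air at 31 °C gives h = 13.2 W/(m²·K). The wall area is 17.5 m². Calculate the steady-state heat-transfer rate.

Q ≈ 14300 W

Series thermal resistances:
R_silica brick = L/(kA) = 0.16/(1.4×17.5) = 0.006531 K/W
R_vermiculite fill = L/(kA) = 0.07/(0.0771×17.5) = 0.05188 K/W
R_copper = L/(kA) = 0.0035/(382×17.5) = 5.236×10^-7 K/W
R_outer film = 1/(h_o·A) = 1/(13.2×17.5) = 0.004329 K/W
R_total = 0.06274 K/W
Q = ΔT / R_total = 897 / 0.06274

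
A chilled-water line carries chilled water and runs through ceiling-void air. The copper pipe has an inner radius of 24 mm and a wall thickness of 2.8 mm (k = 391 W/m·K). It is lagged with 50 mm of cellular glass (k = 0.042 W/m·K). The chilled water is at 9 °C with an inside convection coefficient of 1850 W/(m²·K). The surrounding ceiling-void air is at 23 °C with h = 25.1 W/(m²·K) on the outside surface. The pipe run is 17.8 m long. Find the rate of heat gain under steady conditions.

For a radial system each layer contributes R = ln(r_out/r_in)/(2πkL); films add R = 1/(hA).
R_inner film = 1/(h_i·2πr₁L) = 1/(1850×2π×0.024×17.8) = 2.014×10^-4 K/W
R_copper pipe wall = ln(26.8/24)/(2π×391×17.8) = 2.523×10^-6 K/W
R_cellular glass = ln(76.8/26.8)/(2π×0.042×17.8) = 0.2241 K/W
R_outer film = 1/(h_o·2πr_oL) = 1/(25.1×2π×0.0768×17.8) = 0.004638 K/W
R_total = 0.229 K/W
Q = ΔT/R_total = 14/0.229

Q ≈ 61.1 W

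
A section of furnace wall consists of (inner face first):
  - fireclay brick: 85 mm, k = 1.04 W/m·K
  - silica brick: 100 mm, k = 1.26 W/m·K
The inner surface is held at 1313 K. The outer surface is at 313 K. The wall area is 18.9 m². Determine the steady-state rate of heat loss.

Treating each layer as a thermal resistance in series:
R_fireclay brick = L/(kA) = 0.085/(1.04×18.9) = 0.004324 K/W
R_silica brick = L/(kA) = 0.1/(1.26×18.9) = 0.004199 K/W
R_total = 0.008524 K/W
Q = ΔT / R_total = 1000 / 0.008524

Q ≈ 117000 W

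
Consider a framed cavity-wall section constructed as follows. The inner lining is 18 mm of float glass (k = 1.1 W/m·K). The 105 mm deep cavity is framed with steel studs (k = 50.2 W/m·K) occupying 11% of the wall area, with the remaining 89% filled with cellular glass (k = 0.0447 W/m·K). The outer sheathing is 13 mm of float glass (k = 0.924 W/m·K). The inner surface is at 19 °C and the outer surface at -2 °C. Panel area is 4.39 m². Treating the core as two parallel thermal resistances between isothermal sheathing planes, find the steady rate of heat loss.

Q ≈ 1870 W

Sheathing layers in series; stud and cavity paths in parallel between them.
R_inner = 0.018/(1.1×4.39) = 0.003727 K/W
R_stud  = 0.105/(50.2×0.11×4.39) = 0.004331 K/W
R_cav   = 0.105/(0.0447×0.89×4.39) = 0.6012 K/W
1/R_core = 1/R_stud + 1/R_cav → R_core = 0.0043 K/W
R_outer = 0.013/(0.924×4.39) = 0.003205 K/W
R_total = 0.01123 K/W
Q = ΔT/R_total = 21/0.01123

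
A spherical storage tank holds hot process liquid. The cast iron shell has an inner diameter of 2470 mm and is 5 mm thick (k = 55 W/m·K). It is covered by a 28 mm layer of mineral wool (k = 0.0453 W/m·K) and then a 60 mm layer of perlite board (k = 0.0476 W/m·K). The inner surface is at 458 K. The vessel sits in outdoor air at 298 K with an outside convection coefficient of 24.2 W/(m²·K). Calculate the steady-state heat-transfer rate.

Q ≈ 1730 W

Radial (spherical) resistances in series:
R_cast iron shell = (1/1.235 − 1/1.24)/(4π×55) = 4.724×10^-6 K/W
R_mineral wool = (1/1.24 − 1/1.268)/(4π×0.0453) = 0.03128 K/W
R_perlite board = (1/1.268 − 1/1.328)/(4π×0.0476) = 0.05957 K/W
R_outer film = 1/(h·4πr_o²) = 1/(24.2×4π×1.328²) = 0.001865 K/W
R_total = 0.09272 K/W
Q = ΔT/R_total = 160/0.09272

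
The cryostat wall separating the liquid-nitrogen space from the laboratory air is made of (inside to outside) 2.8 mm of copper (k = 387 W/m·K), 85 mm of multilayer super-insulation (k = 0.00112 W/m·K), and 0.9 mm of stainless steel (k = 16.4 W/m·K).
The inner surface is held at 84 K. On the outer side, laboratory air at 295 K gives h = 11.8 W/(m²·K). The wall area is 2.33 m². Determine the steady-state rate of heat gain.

Q ≈ 6.47 W

Model the wall as resistances in series:
R_copper = L/(kA) = 0.0028/(387×2.33) = 3.105×10^-6 K/W
R_multilayer super-insulation = L/(kA) = 0.085/(0.00112×2.33) = 32.57 K/W
R_stainless steel = L/(kA) = 0.0009/(16.4×2.33) = 2.355×10^-5 K/W
R_outer film = 1/(h_o·A) = 1/(11.8×2.33) = 0.03637 K/W
R_total = 32.61 K/W
Q = ΔT / R_total = 211 / 32.61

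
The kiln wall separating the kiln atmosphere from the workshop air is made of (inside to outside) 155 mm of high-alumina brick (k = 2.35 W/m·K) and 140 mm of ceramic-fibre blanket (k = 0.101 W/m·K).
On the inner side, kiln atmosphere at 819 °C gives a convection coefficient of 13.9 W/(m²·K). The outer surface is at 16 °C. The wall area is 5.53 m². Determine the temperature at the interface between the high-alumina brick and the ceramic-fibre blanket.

Model the wall as resistances in series:
R_inner film = 1/(h_i·A) = 1/(13.9×5.53) = 0.01301 K/W
R_high-alumina brick = L/(kA) = 0.155/(2.35×5.53) = 0.01193 K/W
R_ceramic-fibre blanket = L/(kA) = 0.14/(0.101×5.53) = 0.2507 K/W
R_total = 0.2756 K/W;  Q = ΔT/R_total = 803/0.2756 = 2914 W
T_interface = T_inner − Q·ΣR(inner→interface) = 819 − 2910×0.02494

T ≈ 746 °C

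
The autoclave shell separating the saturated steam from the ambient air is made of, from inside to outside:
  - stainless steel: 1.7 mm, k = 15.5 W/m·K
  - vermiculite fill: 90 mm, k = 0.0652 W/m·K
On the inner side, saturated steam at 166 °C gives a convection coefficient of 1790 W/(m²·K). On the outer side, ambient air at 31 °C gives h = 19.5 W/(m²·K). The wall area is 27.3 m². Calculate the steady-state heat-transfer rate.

Model the wall as resistances in series:
R_inner film = 1/(h_i·A) = 1/(1790×27.3) = 2.046×10^-5 K/W
R_stainless steel = L/(kA) = 0.0017/(15.5×27.3) = 4.017×10^-6 K/W
R_vermiculite fill = L/(kA) = 0.09/(0.0652×27.3) = 0.05056 K/W
R_outer film = 1/(h_o·A) = 1/(19.5×27.3) = 0.001878 K/W
R_total = 0.05247 K/W
Q = ΔT / R_total = 135 / 0.05247

Q ≈ 2570 W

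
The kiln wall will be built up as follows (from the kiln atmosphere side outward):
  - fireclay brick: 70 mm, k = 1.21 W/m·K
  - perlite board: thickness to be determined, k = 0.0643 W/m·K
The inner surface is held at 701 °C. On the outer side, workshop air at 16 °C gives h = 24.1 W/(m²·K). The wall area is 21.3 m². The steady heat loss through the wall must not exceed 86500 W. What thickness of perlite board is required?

Series thermal resistances:
R_fireclay brick = L/(kA) = 0.07/(1.21×21.3) = 0.002716 K/W
R_outer film = 1/(h_o·A) = 1/(24.1×21.3) = 0.001948 K/W
Sum of the known resistances R_other = 0.004664 K/W
Required total resistance R_tot = ΔT/Q_allow = 685/86500 = 0.007919 K/W
R_perlite board = R_tot − R_other = 0.003255 K/W
L = R·k·A = 0.003255×0.0643×21.3

L ≈ 4.46 mm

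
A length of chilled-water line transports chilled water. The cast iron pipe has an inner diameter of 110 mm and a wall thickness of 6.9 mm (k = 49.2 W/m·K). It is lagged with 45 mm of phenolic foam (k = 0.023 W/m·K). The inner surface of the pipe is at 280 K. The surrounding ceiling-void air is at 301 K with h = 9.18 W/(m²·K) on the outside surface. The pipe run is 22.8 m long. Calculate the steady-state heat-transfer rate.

Q ≈ 121 W

Radial resistances (cylindrical: R_cond = ln(r_o/r_i)/(2πkL), R_conv = 1/(h·2πrL)):
R_cast iron pipe wall = ln(61.9/55)/(2π×49.2×22.8) = 1.677×10^-5 K/W
R_phenolic foam = ln(106.9/61.9)/(2π×0.023×22.8) = 0.1658 K/W
R_outer film = 1/(h_o·2πr_oL) = 1/(9.18×2π×0.1069×22.8) = 0.007113 K/W
R_total = 0.173 K/W
Q = ΔT/R_total = 21/0.173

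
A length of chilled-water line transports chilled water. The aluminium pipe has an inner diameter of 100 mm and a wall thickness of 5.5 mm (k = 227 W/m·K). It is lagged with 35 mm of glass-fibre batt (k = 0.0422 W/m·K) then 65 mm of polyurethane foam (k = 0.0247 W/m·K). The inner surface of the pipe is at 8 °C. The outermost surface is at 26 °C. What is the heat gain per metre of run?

For a radial system each layer contributes R = ln(r_out/r_in)/(2πkL); films add R = 1/(hA).
R_aluminium pipe wall = ln(55.5/50)/(2π×227×1) = 7.317×10^-5 K/W
R_glass-fibre batt = ln(90.5/55.5)/(2π×0.0422×1) = 1.844 K/W
R_polyurethane foam = ln(155.5/90.5)/(2π×0.0247×1) = 3.488 K/W
R_total = 5.332 K/W
Q = ΔT/R_total = 18/5.332

q′ ≈ 3.38 W/m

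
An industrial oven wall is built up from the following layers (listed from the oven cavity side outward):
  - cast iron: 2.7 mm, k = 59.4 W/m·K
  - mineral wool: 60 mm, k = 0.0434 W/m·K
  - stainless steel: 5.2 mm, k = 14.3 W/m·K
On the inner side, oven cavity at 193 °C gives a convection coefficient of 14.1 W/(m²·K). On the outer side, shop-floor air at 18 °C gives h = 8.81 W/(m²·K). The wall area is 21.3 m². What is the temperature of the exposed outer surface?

Thermal resistances in series:
R_inner film = 1/(h_i·A) = 1/(14.1×21.3) = 0.00333 K/W
R_cast iron = L/(kA) = 0.0027/(59.4×21.3) = 2.134×10^-6 K/W
R_mineral wool = L/(kA) = 0.06/(0.0434×21.3) = 0.06491 K/W
R_stainless steel = L/(kA) = 0.0052/(14.3×21.3) = 1.707×10^-5 K/W
R_outer film = 1/(h_o·A) = 1/(8.81×21.3) = 0.005329 K/W
R_total = 0.07358 K/W;  Q = ΔT/R_total = 175/0.07358 = 2378 W
T_interface = T_inner − Q·ΣR(inner→interface) = 193 − 2380×0.06825

T ≈ 30.7 °C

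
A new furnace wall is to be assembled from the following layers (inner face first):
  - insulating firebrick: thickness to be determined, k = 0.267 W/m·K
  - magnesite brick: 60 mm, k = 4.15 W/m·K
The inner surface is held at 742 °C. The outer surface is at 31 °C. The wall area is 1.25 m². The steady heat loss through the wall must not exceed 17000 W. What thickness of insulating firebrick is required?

L ≈ 10.1 mm

Thermal resistances in series:
R_magnesite brick = L/(kA) = 0.06/(4.15×1.25) = 0.01157 K/W
Sum of the known resistances R_other = 0.01157 K/W
Required total resistance R_tot = ΔT/Q_allow = 711/17000 = 0.04182 K/W
R_insulating firebrick = R_tot − R_other = 0.03026 K/W
L = R·k·A = 0.03026×0.267×1.25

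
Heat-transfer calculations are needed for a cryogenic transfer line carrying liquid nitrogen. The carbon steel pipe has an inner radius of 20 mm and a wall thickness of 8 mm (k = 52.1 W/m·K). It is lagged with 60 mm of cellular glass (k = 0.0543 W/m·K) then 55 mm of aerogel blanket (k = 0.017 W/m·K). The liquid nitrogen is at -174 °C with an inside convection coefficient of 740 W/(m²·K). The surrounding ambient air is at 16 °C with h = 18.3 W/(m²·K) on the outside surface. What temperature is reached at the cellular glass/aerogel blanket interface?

T ≈ -93.7 °C

Treating each annulus and film as a series resistance:
R_inner film = 1/(h_i·2πr₁L) = 1/(740×2π×0.02×1) = 0.01075 K/W
R_carbon steel pipe wall = ln(28/20)/(2π×52.1×1) = 0.001028 K/W
R_cellular glass = ln(88/28)/(2π×0.0543×1) = 3.356 K/W
R_aerogel blanket = ln(143/88)/(2π×0.017×1) = 4.545 K/W
R_outer film = 1/(h_o·2πr_oL) = 1/(18.3×2π×0.143×1) = 0.06082 K/W
R_total = 7.974 K/W
Q = ΔT/R_total = 190/7.974
Q = 23.8 W/m
T_interface = T_inner + Q·ΣR(inner→interface) = -174 + 23.8×3.368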